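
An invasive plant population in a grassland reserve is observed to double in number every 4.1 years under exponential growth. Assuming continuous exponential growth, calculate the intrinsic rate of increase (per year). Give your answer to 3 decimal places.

0.169 per year

r = ln(2)/t_d = 0.6931/4.1 = 0.16906.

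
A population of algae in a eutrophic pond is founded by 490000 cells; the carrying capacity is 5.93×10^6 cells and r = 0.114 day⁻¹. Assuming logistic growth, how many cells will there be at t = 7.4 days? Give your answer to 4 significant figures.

1027000 cells

A = (K − N₀)/N₀ = (5.93×10^6 − 490000)/490000 = 11.102.
N(t) = K/(1 + A·e^(−rt)) = 5.93×10^6/(1 + 11.102×e^(−0.114×7.4)).
e^(−0.8436) = 0.43016; denominator = 1 + 11.102×0.43016 = 5.7756.
N = 5.93×10^6/5.7756 = 1.026725×10^6.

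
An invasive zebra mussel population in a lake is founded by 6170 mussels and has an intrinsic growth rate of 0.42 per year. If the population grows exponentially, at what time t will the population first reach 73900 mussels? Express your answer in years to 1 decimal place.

5.9 years

Set N₀·e^(rt) = 73900: e^(0.42·t) = 73900/6170 = 11.977.
0.42·t = ln(11.977) = 2.483, so t = 2.483/0.42 = 5.9119.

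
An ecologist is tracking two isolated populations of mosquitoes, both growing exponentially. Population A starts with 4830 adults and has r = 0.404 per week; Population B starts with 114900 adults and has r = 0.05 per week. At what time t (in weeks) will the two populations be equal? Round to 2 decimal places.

Set 4830·e^(0.404t) = 114900·e^(0.05t).
e^((0.404 − 0.05)t) = 114900/4830 → e^(0.354·t) = 23.789.
0.354·t = ln(23.789) = 3.1692, so t = 3.1692/0.354 = 8.9526.

8.95 weeks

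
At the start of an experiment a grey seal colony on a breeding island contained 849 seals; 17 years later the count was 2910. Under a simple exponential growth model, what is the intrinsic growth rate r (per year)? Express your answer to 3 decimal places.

0.072 per year

From N(t) = N₀·e^(rt): e^(r·17) = 2910/849 = 3.4276.
r·17 = ln(3.4276) = 1.2318, so r = 1.2318/17 = 0.072462.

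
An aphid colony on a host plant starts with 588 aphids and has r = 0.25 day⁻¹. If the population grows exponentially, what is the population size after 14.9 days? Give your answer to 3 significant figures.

N(t) = N₀·e^(rt) = 588 × e^(0.25×14.9) = 588 × e^3.725.
e^3.725 ≈ 41.471, so N ≈ 588 × 41.471 = 24385.1.

24400 aphids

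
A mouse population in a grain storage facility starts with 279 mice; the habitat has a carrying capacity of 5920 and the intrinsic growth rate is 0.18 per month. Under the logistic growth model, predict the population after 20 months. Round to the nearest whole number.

A = (K − N₀)/N₀ = (5920 − 279)/279 = 20.219.
N(t) = K/(1 + A·e^(−rt)) = 5920/(1 + 20.219×e^(−0.18×20)).
e^(−3.6) = 0.027324; denominator = 1 + 20.219×0.027324 = 1.5524.
N = 5920/1.5524 = 3813.33.

3813 mice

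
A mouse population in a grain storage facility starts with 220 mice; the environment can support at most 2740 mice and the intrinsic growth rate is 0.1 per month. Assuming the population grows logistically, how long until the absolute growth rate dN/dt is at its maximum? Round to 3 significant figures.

24.4 months

Logistic growth is fastest at N = K/2 = 1370.
A = (K − N₀)/N₀ = 11.455. Set K/(1 + A·e^(−rt)) = K/2 → A·e^(−rt) = 1.
e^(−0.1t) = 1/11.455 = 0.0873016, so t = ln(11.455)/0.1 = 2.4384/0.1 = 24.384.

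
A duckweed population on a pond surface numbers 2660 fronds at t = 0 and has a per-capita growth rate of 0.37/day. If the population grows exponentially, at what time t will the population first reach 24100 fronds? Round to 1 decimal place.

Set N₀·e^(rt) = 24100: e^(0.37·t) = 24100/2660 = 9.0602.
0.37·t = ln(9.0602) = 2.2039, so t = 2.2039/0.37 = 5.9564.

6.0 days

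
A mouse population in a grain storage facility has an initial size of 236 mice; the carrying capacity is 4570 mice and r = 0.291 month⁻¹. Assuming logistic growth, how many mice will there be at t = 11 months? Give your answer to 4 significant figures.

A = (K − N₀)/N₀ = (4570 − 236)/236 = 18.364.
N(t) = K/(1 + A·e^(−rt)) = 4570/(1 + 18.364×e^(−0.291×11)).
e^(−3.201) = 0.040721; denominator = 1 + 18.364×0.040721 = 1.7478.
N = 4570/1.7478 = 2614.68.

2615 mice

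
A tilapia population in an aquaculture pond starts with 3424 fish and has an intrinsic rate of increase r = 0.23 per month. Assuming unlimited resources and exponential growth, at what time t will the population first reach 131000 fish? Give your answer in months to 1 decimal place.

Set N₀·e^(rt) = 131000: e^(0.23·t) = 131000/3424 = 38.259.
0.23·t = ln(38.259) = 3.6444, so t = 3.6444/0.23 = 15.845.

15.8 months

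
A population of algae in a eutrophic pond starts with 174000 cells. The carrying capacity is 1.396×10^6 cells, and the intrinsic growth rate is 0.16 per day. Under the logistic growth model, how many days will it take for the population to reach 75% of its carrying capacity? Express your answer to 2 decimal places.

A = (K − N₀)/N₀ = (1.396×10^6 − 174000)/174000 = 7.023.
Solve 1.396×10^6/(1 + 7.023·e^(−0.16t)) = 1.047×10^6: 1 + 7.023·e^(−0.16t) = 1.3333, so e^(−0.16t) = 0.0474632.
−0.16·t = ln(0.0474632) = -3.0478, so t = 3.0478/0.16 = 19.049.

19.05 days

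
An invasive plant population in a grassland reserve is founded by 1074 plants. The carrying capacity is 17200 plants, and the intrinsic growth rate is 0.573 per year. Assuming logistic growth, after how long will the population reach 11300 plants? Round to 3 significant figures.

A = (K − N₀)/N₀ = (17200 − 1074)/1074 = 15.015.
Solve 17200/(1 + 15.015·e^(−0.573t)) = 11300: 1 + 15.015·e^(−0.573t) = 1.5221, so e^(−0.573t) = 0.0347737.
−0.573·t = ln(0.0347737) = -3.3589, so t = 3.3589/0.573 = 5.8619.

5.86 years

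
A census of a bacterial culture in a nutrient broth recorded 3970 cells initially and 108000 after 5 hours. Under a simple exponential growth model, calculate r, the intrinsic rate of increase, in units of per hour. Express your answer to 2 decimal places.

From N(t) = N₀·e^(rt): e^(r·5) = 108000/3970 = 27.204.
r·5 = ln(27.204) = 3.3034, so r = 3.3034/5 = 0.66067.

0.66 per hour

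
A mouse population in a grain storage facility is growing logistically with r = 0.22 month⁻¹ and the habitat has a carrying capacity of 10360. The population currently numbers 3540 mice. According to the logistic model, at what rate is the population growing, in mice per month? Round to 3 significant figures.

dN/dt = rN(1 − N/K) = 0.22 × 3540 × (1 − 3540/10360).
1 − 3540/10360 = 0.6583; dN/dt = 0.22 × 3540 × 0.6583 = 512.68.

513 mice per month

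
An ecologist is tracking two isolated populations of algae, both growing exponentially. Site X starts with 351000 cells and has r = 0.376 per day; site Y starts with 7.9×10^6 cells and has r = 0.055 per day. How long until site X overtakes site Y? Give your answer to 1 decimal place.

9.7 days

Set 351000·e^(0.376t) = 7.9×10^6·e^(0.055t).
e^((0.376 − 0.055)t) = 7.9×10^6/351000 → e^(0.321·t) = 22.507.
0.321·t = ln(22.507) = 3.1138, so t = 3.1138/0.321 = 9.7004.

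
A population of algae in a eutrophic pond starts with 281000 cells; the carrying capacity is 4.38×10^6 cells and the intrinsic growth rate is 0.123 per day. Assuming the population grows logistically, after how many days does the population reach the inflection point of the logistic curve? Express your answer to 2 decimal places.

21.79 days

Logistic growth is fastest at N = K/2 = 2.19×10^6.
A = (K − N₀)/N₀ = 14.587. Set K/(1 + A·e^(−rt)) = K/2 → A·e^(−rt) = 1.
e^(−0.123t) = 1/14.587 = 0.0685533, so t = ln(14.587)/0.123 = 2.6801/0.123 = 21.79.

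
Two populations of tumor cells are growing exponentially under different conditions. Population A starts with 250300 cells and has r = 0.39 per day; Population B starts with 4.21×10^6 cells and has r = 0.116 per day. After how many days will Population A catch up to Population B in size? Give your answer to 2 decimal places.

Set 250300·e^(0.39t) = 4.21×10^6·e^(0.116t).
e^((0.39 − 0.116)t) = 4.21×10^6/250300 → e^(0.274·t) = 16.82.
0.274·t = ln(16.82) = 2.8226, so t = 2.8226/0.274 = 10.301.

10.30 days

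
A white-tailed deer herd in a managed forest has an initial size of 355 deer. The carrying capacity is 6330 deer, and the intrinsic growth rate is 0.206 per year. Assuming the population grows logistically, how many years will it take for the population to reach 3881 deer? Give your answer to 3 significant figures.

A = (K − N₀)/N₀ = (6330 − 355)/355 = 16.831.
Solve 6330/(1 + 16.831·e^(−0.206t)) = 3881: 1 + 16.831·e^(−0.206t) = 1.631, so e^(−0.206t) = 0.0374917.
−0.206·t = ln(0.0374917) = -3.2836, so t = 3.2836/0.206 = 15.94.

15.9 years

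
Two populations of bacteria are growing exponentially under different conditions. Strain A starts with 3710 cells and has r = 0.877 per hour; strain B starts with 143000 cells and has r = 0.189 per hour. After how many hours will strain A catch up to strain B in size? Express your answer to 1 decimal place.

Set 3710·e^(0.877t) = 143000·e^(0.189t).
e^((0.877 − 0.189)t) = 143000/3710 → e^(0.688·t) = 38.544.
0.688·t = ln(38.544) = 3.6518, so t = 3.6518/0.688 = 5.3079.

5.3 hours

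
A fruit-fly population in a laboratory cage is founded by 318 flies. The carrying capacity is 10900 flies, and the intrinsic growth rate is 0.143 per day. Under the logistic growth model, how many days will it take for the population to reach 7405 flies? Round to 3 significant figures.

29.8 days

A = (K − N₀)/N₀ = (10900 − 318)/318 = 33.277.
Solve 10900/(1 + 33.277·e^(−0.143t)) = 7405: 1 + 33.277·e^(−0.143t) = 1.472, so e^(−0.143t) = 0.0141834.
−0.143·t = ln(0.0141834) = -4.2557, so t = 4.2557/0.143 = 29.76.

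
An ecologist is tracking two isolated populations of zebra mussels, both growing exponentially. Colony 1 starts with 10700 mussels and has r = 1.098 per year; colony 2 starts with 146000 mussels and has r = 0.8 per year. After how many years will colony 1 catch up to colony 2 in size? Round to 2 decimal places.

Set 10700·e^(1.098t) = 146000·e^(0.8t).
e^((1.098 − 0.8)t) = 146000/10700 → e^(0.298·t) = 13.645.
0.298·t = ln(13.645) = 2.6134, so t = 2.6134/0.298 = 8.7697.

8.77 years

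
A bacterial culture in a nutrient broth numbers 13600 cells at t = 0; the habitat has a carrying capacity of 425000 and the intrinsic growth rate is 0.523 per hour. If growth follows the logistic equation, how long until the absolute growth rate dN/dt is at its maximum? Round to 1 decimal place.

Logistic growth is fastest at N = K/2 = 212500.
A = (K − N₀)/N₀ = 30.25. Set K/(1 + A·e^(−rt)) = K/2 → A·e^(−rt) = 1.
e^(−0.523t) = 1/30.25 = 0.0330579, so t = ln(30.25)/0.523 = 3.4095/0.523 = 6.5191.

6.5 hours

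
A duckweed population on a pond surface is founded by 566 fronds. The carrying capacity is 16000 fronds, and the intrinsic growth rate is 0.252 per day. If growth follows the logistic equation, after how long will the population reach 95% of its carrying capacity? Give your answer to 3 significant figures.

A = (K − N₀)/N₀ = (16000 − 566)/566 = 27.269.
Solve 16000/(1 + 27.269·e^(−0.252t)) = 15200: 1 + 27.269·e^(−0.252t) = 1.0526, so e^(−0.252t) = 0.00193012.
−0.252·t = ln(0.00193012) = -6.2502, so t = 6.2502/0.252 = 24.802.

24.8 days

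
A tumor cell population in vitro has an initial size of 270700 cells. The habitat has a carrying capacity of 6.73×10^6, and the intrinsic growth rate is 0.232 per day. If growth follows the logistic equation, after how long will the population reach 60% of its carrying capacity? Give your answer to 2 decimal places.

15.42 days

A = (K − N₀)/N₀ = (6.73×10^6 − 270700)/270700 = 23.861.
Solve 6.73×10^6/(1 + 23.861·e^(−0.232t)) = 4.038×10^6: 1 + 23.861·e^(−0.232t) = 1.6667, so e^(−0.232t) = 0.027939.
−0.232·t = ln(0.027939) = -3.5777, so t = 3.5777/0.232 = 15.421.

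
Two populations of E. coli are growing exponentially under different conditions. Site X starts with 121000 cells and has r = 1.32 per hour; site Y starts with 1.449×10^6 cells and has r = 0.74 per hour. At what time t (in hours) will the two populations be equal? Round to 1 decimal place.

Set 121000·e^(1.32t) = 1.449×10^6·e^(0.74t).
e^((1.32 − 0.74)t) = 1.449×10^6/121000 → e^(0.58·t) = 11.975.
0.58·t = ln(11.975) = 2.4828, so t = 2.4828/0.58 = 4.2808.

4.3 hours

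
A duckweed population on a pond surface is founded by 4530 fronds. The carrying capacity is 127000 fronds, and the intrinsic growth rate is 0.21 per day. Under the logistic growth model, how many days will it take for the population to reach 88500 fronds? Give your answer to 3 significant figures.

A = (K − N₀)/N₀ = (127000 − 4530)/4530 = 27.035.
Solve 127000/(1 + 27.035·e^(−0.21t)) = 88500: 1 + 27.035·e^(−0.21t) = 1.435, so e^(−0.21t) = 0.0160911.
−0.21·t = ln(0.0160911) = -4.1295, so t = 4.1295/0.21 = 19.664.

19.7 days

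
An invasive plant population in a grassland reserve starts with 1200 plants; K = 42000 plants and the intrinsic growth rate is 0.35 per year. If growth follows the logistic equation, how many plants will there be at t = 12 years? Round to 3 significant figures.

27800 plants

A = (K − N₀)/N₀ = (42000 − 1200)/1200 = 34.
N(t) = K/(1 + A·e^(−rt)) = 42000/(1 + 34×e^(−0.35×12)).
e^(−4.2) = 0.014996; denominator = 1 + 34×0.014996 = 1.5098.
N = 42000/1.5098 = 27817.3.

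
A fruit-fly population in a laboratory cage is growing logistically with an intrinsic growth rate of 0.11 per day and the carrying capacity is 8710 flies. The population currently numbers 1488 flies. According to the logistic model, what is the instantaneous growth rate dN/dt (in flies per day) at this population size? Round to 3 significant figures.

dN/dt = rN(1 − N/K) = 0.11 × 1488 × (1 − 1488/8710).
1 − 1488/8710 = 0.82916; dN/dt = 0.11 × 1488 × 0.82916 = 135.72.

136 flies per day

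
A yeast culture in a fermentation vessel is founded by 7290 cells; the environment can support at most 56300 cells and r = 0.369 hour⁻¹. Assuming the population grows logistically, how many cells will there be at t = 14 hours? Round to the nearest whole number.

54220 cells

A = (K − N₀)/N₀ = (56300 − 7290)/7290 = 6.7229.
N(t) = K/(1 + A·e^(−rt)) = 56300/(1 + 6.7229×e^(−0.369×14)).
e^(−5.166) = 0.0057074; denominator = 1 + 6.7229×0.0057074 = 1.0384.
N = 56300/1.0384 = 54219.6.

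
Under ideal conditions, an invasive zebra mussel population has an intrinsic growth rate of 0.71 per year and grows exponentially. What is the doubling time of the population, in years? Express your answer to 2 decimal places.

Doubling time t_d = ln(2)/r = 0.6931/0.71 = 0.97626.

0.98 years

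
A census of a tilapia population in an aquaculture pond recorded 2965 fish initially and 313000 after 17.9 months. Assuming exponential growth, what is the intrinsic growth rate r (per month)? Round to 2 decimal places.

0.26 per month

From N(t) = N₀·e^(rt): e^(r·17.9) = 313000/2965 = 105.56.
r·17.9 = ln(105.56) = 4.6593, so r = 4.6593/17.9 = 0.2603.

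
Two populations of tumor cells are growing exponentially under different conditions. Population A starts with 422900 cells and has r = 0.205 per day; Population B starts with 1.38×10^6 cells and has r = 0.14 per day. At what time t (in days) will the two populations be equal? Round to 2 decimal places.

Set 422900·e^(0.205t) = 1.38×10^6·e^(0.14t).
e^((0.205 − 0.14)t) = 1.38×10^6/422900 → e^(0.065·t) = 3.2632.
0.065·t = ln(3.2632) = 1.1827, so t = 1.1827/0.065 = 18.195.

18.20 days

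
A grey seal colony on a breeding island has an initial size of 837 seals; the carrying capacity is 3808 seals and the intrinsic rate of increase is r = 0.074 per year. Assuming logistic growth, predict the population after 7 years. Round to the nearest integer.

1223 seals

A = (K − N₀)/N₀ = (3808 − 837)/837 = 3.5496.
N(t) = K/(1 + A·e^(−rt)) = 3808/(1 + 3.5496×e^(−0.074×7)).
e^(−0.518) = 0.59571; denominator = 1 + 3.5496×0.59571 = 3.1145.
N = 3808/3.1145 = 1222.66.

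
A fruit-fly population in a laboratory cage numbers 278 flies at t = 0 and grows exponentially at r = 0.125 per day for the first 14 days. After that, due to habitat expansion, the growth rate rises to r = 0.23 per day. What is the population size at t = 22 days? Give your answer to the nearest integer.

Phase 1: N(14) = 278·e^(0.125×14) = 278·e^1.75 = 1599.78.
Phase 2 runs for 22 − 14 = 8 days at r = 0.23.
N(22) = 1599.78·e^(0.23×8) = 1599.78·e^1.84 = 10073.1.

10073 flies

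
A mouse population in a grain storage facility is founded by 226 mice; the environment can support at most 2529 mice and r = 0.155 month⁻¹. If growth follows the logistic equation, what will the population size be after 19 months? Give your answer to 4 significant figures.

A = (K − N₀)/N₀ = (2529 − 226)/226 = 10.19.
N(t) = K/(1 + A·e^(−rt)) = 2529/(1 + 10.19×e^(−0.155×19)).
e^(−2.945) = 0.052602; denominator = 1 + 10.19×0.052602 = 1.536.
N = 2529/1.536 = 1646.45.

1646 mice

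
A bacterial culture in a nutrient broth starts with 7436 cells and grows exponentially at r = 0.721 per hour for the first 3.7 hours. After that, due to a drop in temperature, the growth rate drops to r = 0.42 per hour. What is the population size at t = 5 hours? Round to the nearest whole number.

Phase 1: N(3.7) = 7436·e^(0.721×3.7) = 7436·e^2.668 = 107129.
Phase 2 runs for 5 − 3.7 = 1.3 hours at r = 0.42.
N(5) = 107129·e^(0.42×1.3) = 107129·e^0.546 = 184940.

184940 cells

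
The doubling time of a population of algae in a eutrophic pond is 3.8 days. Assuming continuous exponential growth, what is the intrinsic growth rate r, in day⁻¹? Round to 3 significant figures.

0.182 per day

r = ln(2)/t_d = 0.6931/3.8 = 0.18241.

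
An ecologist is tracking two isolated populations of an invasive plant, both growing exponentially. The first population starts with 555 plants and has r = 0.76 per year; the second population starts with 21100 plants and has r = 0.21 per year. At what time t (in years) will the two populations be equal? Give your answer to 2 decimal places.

6.61 years

Set 555·e^(0.76t) = 21100·e^(0.21t).
e^((0.76 − 0.21)t) = 21100/555 → e^(0.55·t) = 38.018.
0.55·t = ln(38.018) = 3.6381, so t = 3.6381/0.55 = 6.6147.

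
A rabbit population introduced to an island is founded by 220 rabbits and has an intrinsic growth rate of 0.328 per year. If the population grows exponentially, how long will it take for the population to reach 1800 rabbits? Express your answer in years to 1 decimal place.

Set N₀·e^(rt) = 1800: e^(0.328·t) = 1800/220 = 8.1818.
0.328·t = ln(8.1818) = 2.1019, so t = 2.1019/0.328 = 6.4083.

6.4 years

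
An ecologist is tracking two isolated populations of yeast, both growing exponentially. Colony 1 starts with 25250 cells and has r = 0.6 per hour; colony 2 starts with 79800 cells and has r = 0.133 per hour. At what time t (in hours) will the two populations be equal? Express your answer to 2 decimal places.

2.46 hours

Set 25250·e^(0.6t) = 79800·e^(0.133t).
e^((0.6 − 0.133)t) = 79800/25250 → e^(0.467·t) = 3.1604.
0.467·t = ln(3.1604) = 1.1507, so t = 1.1507/0.467 = 2.464.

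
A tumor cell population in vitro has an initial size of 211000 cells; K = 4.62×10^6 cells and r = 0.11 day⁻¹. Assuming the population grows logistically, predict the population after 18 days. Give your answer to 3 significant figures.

1190000 cells

A = (K − N₀)/N₀ = (4.62×10^6 − 211000)/211000 = 20.896.
N(t) = K/(1 + A·e^(−rt)) = 4.62×10^6/(1 + 20.896×e^(−0.11×18)).
e^(−1.98) = 0.13807; denominator = 1 + 20.896×0.13807 = 3.8851.
N = 4.62×10^6/3.8851 = 1.189171×10^6.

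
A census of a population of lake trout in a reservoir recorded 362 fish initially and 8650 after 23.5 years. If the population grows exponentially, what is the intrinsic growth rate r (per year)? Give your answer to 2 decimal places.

0.14 per year

From N(t) = N₀·e^(rt): e^(r·23.5) = 8650/362 = 23.895.
r·23.5 = ln(23.895) = 3.1737, so r = 3.1737/23.5 = 0.13505.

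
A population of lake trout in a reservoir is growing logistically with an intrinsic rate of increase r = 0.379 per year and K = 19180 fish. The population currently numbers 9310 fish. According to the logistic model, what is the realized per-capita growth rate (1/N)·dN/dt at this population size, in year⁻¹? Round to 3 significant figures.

(1/N)·dN/dt = r(1 − N/K) = 0.379 × (1 − 9310/19180).
= 0.379 × 0.5146 = 0.19503.

0.195 per year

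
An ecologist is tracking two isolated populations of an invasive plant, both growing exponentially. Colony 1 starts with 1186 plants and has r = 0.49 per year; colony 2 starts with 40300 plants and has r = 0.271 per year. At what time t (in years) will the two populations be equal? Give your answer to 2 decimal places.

Set 1186·e^(0.49t) = 40300·e^(0.271t).
e^((0.49 − 0.271)t) = 40300/1186 → e^(0.219·t) = 33.98.
0.219·t = ln(33.98) = 3.5258, so t = 3.5258/0.219 = 16.099.

16.10 years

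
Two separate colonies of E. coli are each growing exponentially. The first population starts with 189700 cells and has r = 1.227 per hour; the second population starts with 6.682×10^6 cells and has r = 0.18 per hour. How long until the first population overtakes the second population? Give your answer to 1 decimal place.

3.4 hours

Set 189700·e^(1.227t) = 6.682×10^6·e^(0.18t).
e^((1.227 − 0.18)t) = 6.682×10^6/189700 → e^(1.047·t) = 35.224.
1.047·t = ln(35.224) = 3.5617, so t = 3.5617/1.047 = 3.4018.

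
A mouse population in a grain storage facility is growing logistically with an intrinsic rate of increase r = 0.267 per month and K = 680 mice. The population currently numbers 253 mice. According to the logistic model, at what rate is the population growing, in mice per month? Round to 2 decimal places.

dN/dt = rN(1 − N/K) = 0.267 × 253 × (1 − 253/680).
1 − 253/680 = 0.62794; dN/dt = 0.267 × 253 × 0.62794 = 42.418.

42.42 mice per month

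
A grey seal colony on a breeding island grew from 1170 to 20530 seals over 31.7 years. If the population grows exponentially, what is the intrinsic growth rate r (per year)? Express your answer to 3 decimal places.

0.090 per year

From N(t) = N₀·e^(rt): e^(r·31.7) = 20530/1170 = 17.547.
r·31.7 = ln(17.547) = 2.8649, so r = 2.8649/31.7 = 0.090375.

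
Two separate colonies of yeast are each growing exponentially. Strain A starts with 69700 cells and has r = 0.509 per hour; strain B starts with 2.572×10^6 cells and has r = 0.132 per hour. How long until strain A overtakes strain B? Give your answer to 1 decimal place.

Set 69700·e^(0.509t) = 2.572×10^6·e^(0.132t).
e^((0.509 − 0.132)t) = 2.572×10^6/69700 → e^(0.377·t) = 36.901.
0.377·t = ln(36.901) = 3.6082, so t = 3.6082/0.377 = 9.5709.

9.6 hours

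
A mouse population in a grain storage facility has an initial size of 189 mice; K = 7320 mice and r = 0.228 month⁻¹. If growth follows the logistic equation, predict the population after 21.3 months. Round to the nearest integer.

A = (K − N₀)/N₀ = (7320 − 189)/189 = 37.73.
N(t) = K/(1 + A·e^(−rt)) = 7320/(1 + 37.73×e^(−0.228×21.3)).
e^(−4.856) = 0.0077784; denominator = 1 + 37.73×0.0077784 = 1.2935.
N = 7320/1.2935 = 5659.14.

5659 mice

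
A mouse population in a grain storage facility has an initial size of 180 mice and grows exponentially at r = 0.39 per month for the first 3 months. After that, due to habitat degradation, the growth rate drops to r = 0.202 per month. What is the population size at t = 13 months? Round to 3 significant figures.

Phase 1: N(3) = 180·e^(0.39×3) = 180·e^1.17 = 579.959.
Phase 2 runs for 13 − 3 = 10 months at r = 0.202.
N(13) = 579.959·e^(0.202×10) = 579.959·e^2.02 = 4371.92.

4370 mice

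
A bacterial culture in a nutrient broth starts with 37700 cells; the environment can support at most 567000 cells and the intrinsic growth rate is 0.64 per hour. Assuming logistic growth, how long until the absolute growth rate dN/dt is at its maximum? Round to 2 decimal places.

Logistic growth is fastest at N = K/2 = 283500.
A = (K − N₀)/N₀ = 14.04. Set K/(1 + A·e^(−rt)) = K/2 → A·e^(−rt) = 1.
e^(−0.64t) = 1/14.04 = 0.0712261, so t = ln(14.04)/0.64 = 2.6419/0.64 = 4.128.

4.13 hours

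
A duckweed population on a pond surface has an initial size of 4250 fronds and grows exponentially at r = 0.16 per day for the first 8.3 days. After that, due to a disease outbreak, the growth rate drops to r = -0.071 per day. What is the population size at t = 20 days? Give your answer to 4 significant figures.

Phase 1: N(8.3) = 4250·e^(0.16×8.3) = 4250·e^1.328 = 16037.3.
Phase 2 runs for 20 − 8.3 = 11.7 days at r = -0.071.
N(20) = 16037.3·e^(-0.071×11.7) = 16037.3·e^-0.8307 = 6988.17.

6988 fronds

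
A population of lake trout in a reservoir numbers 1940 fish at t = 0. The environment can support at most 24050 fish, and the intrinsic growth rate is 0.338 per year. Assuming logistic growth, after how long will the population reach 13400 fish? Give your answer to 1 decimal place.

A = (K − N₀)/N₀ = (24050 − 1940)/1940 = 11.397.
Solve 24050/(1 + 11.397·e^(−0.338t)) = 13400: 1 + 11.397·e^(−0.338t) = 1.7948, so e^(−0.338t) = 0.0697361.
−0.338·t = ln(0.0697361) = -2.663, so t = 2.663/0.338 = 7.8788.

7.9 years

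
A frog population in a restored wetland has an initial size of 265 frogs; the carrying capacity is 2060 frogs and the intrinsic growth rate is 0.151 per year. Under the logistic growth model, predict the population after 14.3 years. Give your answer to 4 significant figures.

A = (K − N₀)/N₀ = (2060 − 265)/265 = 6.7736.
N(t) = K/(1 + A·e^(−rt)) = 2060/(1 + 6.7736×e^(−0.151×14.3)).
e^(−2.159) = 0.11541; denominator = 1 + 6.7736×0.11541 = 1.7817.
N = 2060/1.7817 = 1156.19.

1156 frogs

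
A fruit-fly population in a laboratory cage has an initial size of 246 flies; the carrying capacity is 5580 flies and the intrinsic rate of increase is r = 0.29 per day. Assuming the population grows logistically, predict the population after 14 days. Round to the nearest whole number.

4061 flies

A = (K − N₀)/N₀ = (5580 − 246)/246 = 21.683.
N(t) = K/(1 + A·e^(−rt)) = 5580/(1 + 21.683×e^(−0.29×14)).
e^(−4.06) = 0.017249; denominator = 1 + 21.683×0.017249 = 1.374.
N = 5580/1.374 = 4061.11.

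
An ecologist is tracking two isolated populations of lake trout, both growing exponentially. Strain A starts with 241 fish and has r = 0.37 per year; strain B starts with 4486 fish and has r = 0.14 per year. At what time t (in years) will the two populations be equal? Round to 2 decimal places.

12.71 years

Set 241·e^(0.37t) = 4486·e^(0.14t).
e^((0.37 − 0.14)t) = 4486/241 → e^(0.23·t) = 18.614.
0.23·t = ln(18.614) = 2.9239, so t = 2.9239/0.23 = 12.713.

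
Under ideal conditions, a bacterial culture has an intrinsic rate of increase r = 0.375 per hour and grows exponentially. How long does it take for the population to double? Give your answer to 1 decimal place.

Doubling time t_d = ln(2)/r = 0.6931/0.375 = 1.8484.

1.8 hours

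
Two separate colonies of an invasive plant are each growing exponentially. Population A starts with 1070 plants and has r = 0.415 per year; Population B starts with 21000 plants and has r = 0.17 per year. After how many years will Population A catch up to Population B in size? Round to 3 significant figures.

Set 1070·e^(0.415t) = 21000·e^(0.17t).
e^((0.415 − 0.17)t) = 21000/1070 → e^(0.245·t) = 19.626.
0.245·t = ln(19.626) = 2.9769, so t = 2.9769/0.245 = 12.15.

12.2 years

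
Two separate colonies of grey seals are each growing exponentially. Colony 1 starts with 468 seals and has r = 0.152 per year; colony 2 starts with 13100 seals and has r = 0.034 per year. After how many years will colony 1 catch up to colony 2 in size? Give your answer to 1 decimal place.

28.2 years

Set 468·e^(0.152t) = 13100·e^(0.034t).
e^((0.152 − 0.034)t) = 13100/468 → e^(0.118·t) = 27.991.
0.118·t = ln(27.991) = 3.3319, so t = 3.3319/0.118 = 28.236.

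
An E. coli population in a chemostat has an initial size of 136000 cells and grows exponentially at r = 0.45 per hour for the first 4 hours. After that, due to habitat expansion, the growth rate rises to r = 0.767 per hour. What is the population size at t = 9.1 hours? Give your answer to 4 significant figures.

Phase 1: N(4) = 136000·e^(0.45×4) = 136000·e^1.8 = 822752.
Phase 2 runs for 9.1 − 4 = 5.1 hours at r = 0.767.
N(9.1) = 822752·e^(0.767×5.1) = 822752·e^3.912 = 4.112432×10^7.

41120000 cells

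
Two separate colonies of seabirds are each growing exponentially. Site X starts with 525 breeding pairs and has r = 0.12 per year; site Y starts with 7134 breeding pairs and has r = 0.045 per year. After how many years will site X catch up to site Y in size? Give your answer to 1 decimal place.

34.8 years

Set 525·e^(0.12t) = 7134·e^(0.045t).
e^((0.12 − 0.045)t) = 7134/525 → e^(0.075·t) = 13.589.
0.075·t = ln(13.589) = 2.6092, so t = 2.6092/0.075 = 34.79.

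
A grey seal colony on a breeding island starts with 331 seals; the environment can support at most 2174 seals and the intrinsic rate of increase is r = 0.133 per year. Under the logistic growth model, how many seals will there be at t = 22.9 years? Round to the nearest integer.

A = (K − N₀)/N₀ = (2174 − 331)/331 = 5.568.
N(t) = K/(1 + A·e^(−rt)) = 2174/(1 + 5.568×e^(−0.133×22.9)).
e^(−3.046) = 0.047563; denominator = 1 + 5.568×0.047563 = 1.2648.
N = 2174/1.2648 = 1718.81.

1719 seals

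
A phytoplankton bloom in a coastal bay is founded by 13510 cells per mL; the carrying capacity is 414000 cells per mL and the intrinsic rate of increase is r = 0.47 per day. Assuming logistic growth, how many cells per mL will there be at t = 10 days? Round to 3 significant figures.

326000 cells per mL

A = (K − N₀)/N₀ = (414000 − 13510)/13510 = 29.644.
N(t) = K/(1 + A·e^(−rt)) = 414000/(1 + 29.644×e^(−0.47×10)).
e^(−4.7) = 0.0090953; denominator = 1 + 29.644×0.0090953 = 1.2696.
N = 414000/1.2696 = 326082.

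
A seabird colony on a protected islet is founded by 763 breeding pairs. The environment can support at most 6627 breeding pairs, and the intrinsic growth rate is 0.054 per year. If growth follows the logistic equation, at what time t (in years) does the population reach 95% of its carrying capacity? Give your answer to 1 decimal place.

92.3 years

A = (K − N₀)/N₀ = (6627 − 763)/763 = 7.6855.
Solve 6627/(1 + 7.6855·e^(−0.054t)) = 6295.65: 1 + 7.6855·e^(−0.054t) = 1.0526, so e^(−0.054t) = 0.00684821.
−0.054·t = ln(0.00684821) = -4.9838, so t = 4.9838/0.054 = 92.292.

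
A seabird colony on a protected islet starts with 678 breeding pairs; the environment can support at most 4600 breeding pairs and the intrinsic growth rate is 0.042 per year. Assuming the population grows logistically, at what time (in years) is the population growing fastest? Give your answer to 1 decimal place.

41.8 years

Logistic growth is fastest at N = K/2 = 2300.
A = (K − N₀)/N₀ = 5.7847. Set K/(1 + A·e^(−rt)) = K/2 → A·e^(−rt) = 1.
e^(−0.042t) = 1/5.7847 = 0.172871, so t = ln(5.7847)/0.042 = 1.7552/0.042 = 41.791.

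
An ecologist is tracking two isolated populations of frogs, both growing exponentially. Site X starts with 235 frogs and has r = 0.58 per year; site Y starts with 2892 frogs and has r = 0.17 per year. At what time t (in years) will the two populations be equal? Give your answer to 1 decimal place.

6.1 years

Set 235·e^(0.58t) = 2892·e^(0.17t).
e^((0.58 − 0.17)t) = 2892/235 → e^(0.41·t) = 12.306.
0.41·t = ln(12.306) = 2.5101, so t = 2.5101/0.41 = 6.1222.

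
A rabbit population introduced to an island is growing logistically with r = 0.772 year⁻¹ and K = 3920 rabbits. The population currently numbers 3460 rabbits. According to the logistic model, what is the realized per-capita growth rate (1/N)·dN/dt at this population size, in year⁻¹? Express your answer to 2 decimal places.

(1/N)·dN/dt = r(1 − N/K) = 0.772 × (1 − 3460/3920).
= 0.772 × 0.11735 = 0.090592.

0.09 per year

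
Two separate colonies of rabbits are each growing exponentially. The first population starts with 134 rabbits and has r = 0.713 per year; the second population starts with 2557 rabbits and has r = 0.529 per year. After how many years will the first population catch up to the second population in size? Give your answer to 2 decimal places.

16.03 years

Set 134·e^(0.713t) = 2557·e^(0.529t).
e^((0.713 − 0.529)t) = 2557/134 → e^(0.184·t) = 19.082.
0.184·t = ln(19.082) = 2.9488, so t = 2.9488/0.184 = 16.026.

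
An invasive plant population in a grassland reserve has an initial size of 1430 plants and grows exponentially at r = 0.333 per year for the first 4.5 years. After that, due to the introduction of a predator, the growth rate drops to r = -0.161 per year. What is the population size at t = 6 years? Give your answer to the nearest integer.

5026 plants

Phase 1: N(4.5) = 1430·e^(0.333×4.5) = 1430·e^1.499 = 6399.21.
Phase 2 runs for 6 − 4.5 = 1.5 years at r = -0.161.
N(6) = 6399.21·e^(-0.161×1.5) = 6399.21·e^-0.2415 = 5026.25.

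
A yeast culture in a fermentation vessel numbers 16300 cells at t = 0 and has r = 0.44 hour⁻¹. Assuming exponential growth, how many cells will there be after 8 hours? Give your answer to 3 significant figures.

551000 cells

N(t) = N₀·e^(rt) = 16300 × e^(0.44×8) = 16300 × e^3.52.
e^3.52 ≈ 33.784, so N ≈ 16300 × 33.784 = 550686.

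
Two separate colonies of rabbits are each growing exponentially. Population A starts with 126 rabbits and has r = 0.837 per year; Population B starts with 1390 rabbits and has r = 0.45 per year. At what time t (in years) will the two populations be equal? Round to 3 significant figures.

Set 126·e^(0.837t) = 1390·e^(0.45t).
e^((0.837 − 0.45)t) = 1390/126 → e^(0.387·t) = 11.032.
0.387·t = ln(11.032) = 2.4008, so t = 2.4008/0.387 = 6.2036.

6.20 years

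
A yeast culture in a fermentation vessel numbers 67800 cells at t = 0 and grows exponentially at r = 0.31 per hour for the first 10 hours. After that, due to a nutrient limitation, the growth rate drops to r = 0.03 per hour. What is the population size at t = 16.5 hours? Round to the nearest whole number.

Phase 1: N(10) = 67800·e^(0.31×10) = 67800·e^3.1 = 1.505021×10^6.
Phase 2 runs for 16.5 − 10 = 6.5 hours at r = 0.03.
N(16.5) = 1.505021×10^6·e^(0.03×6.5) = 1.505021×10^6·e^0.195 = 1.829069×10^6.

1829069 cells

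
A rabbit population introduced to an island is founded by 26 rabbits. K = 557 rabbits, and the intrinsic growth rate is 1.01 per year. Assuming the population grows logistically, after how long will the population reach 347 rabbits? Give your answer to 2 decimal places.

3.48 years

A = (K − N₀)/N₀ = (557 − 26)/26 = 20.423.
Solve 557/(1 + 20.423·e^(−1.01t)) = 347: 1 + 20.423·e^(−1.01t) = 1.6052, so e^(−1.01t) = 0.0296325.
−1.01·t = ln(0.0296325) = -3.5189, so t = 3.5189/1.01 = 3.484.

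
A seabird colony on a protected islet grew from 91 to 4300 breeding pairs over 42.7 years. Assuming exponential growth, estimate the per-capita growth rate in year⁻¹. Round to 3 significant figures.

From N(t) = N₀·e^(rt): e^(r·42.7) = 4300/91 = 47.253.
r·42.7 = ln(47.253) = 3.8555, so r = 3.8555/42.7 = 0.090293.

0.0903 per year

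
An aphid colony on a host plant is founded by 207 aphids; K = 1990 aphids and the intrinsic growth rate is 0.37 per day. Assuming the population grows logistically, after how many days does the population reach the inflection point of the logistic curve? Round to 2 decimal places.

5.82 days

Logistic growth is fastest at N = K/2 = 995.
A = (K − N₀)/N₀ = 8.6135. Set K/(1 + A·e^(−rt)) = K/2 → A·e^(−rt) = 1.
e^(−0.37t) = 1/8.6135 = 0.116096, so t = ln(8.6135)/0.37 = 2.1533/0.37 = 5.8198.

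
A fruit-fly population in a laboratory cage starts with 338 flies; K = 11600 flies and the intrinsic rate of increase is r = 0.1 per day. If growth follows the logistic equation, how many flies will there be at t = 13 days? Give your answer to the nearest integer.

A = (K − N₀)/N₀ = (11600 − 338)/338 = 33.32.
N(t) = K/(1 + A·e^(−rt)) = 11600/(1 + 33.32×e^(−0.1×13)).
e^(−1.3) = 0.27253; denominator = 1 + 33.32×0.27253 = 10.081.
N = 11600/10.081 = 1150.72.

1151 flies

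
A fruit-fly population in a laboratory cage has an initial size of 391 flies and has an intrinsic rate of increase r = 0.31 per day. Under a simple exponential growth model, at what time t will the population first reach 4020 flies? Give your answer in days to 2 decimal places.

7.52 days

Set N₀·e^(rt) = 4020: e^(0.31·t) = 4020/391 = 10.281.
0.31·t = ln(10.281) = 2.3303, so t = 2.3303/0.31 = 7.5172.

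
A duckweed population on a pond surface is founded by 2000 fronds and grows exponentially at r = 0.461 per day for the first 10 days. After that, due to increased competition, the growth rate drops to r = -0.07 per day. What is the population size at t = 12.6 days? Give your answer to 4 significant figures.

167500 fronds

Phase 1: N(10) = 2000·e^(0.461×10) = 2000·e^4.61 = 200968.
Phase 2 runs for 12.6 − 10 = 2.6 days at r = -0.07.
N(12.6) = 200968·e^(-0.07×2.6) = 200968·e^-0.182 = 167527.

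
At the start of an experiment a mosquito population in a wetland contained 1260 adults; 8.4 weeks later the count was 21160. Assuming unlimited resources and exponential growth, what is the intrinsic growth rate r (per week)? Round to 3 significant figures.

0.336 per week

From N(t) = N₀·e^(rt): e^(r·8.4) = 21160/1260 = 16.794.
r·8.4 = ln(16.794) = 2.821, so r = 2.821/8.4 = 0.33583.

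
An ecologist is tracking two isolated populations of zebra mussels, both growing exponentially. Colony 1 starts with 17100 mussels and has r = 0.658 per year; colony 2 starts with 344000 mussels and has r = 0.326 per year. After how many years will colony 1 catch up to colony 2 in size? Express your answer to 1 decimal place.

Set 17100·e^(0.658t) = 344000·e^(0.326t).
e^((0.658 − 0.326)t) = 344000/17100 → e^(0.332·t) = 20.117.
0.332·t = ln(20.117) = 3.0016, so t = 3.0016/0.332 = 9.0409.

9.0 years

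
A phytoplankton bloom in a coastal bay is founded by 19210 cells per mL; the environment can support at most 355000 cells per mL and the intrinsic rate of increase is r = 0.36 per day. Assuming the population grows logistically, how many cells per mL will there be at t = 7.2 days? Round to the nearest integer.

153764 cells per mL

A = (K − N₀)/N₀ = (355000 − 19210)/19210 = 17.48.
N(t) = K/(1 + A·e^(−rt)) = 355000/(1 + 17.48×e^(−0.36×7.2)).
e^(−2.592) = 0.07487; denominator = 1 + 17.48×0.07487 = 2.3087.
N = 355000/2.3087 = 153764.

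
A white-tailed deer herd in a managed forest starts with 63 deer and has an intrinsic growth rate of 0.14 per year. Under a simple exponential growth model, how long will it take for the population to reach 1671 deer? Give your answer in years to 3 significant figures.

Set N₀·e^(rt) = 1671: e^(0.14·t) = 1671/63 = 26.524.
0.14·t = ln(26.524) = 3.278, so t = 3.278/0.14 = 23.415.

23.4 years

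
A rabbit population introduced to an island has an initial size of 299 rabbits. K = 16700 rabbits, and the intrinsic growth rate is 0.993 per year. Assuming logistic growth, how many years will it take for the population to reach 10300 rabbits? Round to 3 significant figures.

4.51 years

A = (K − N₀)/N₀ = (16700 − 299)/299 = 54.853.
Solve 16700/(1 + 54.853·e^(−0.993t)) = 10300: 1 + 54.853·e^(−0.993t) = 1.6214, so e^(−0.993t) = 0.0113277.
−0.993·t = ln(0.0113277) = -4.4805, so t = 4.4805/0.993 = 4.5121.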